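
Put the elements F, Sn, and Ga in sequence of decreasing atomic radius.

Sn > Ga > F

F is in period 2, group 17; Ga is in period 4, group 13; Sn is in period 5, group 14.
Atomic radius shrinks across a period as nuclear charge pulls the same shell inward, and grows down a group as new shells are added.
Here both period and group differ, so the two effects have to be weighed against each other.
Ga > F: both effects reinforce here, so Ga is clearly the larger of the two.
Sn > Ga: the two effects oppose for this pair; the down-group effect wins (140 vs 124 pm).
Tabulated atomic radius (pm): F 64, Ga 124, Sn 140.
So from largest to smallest: Sn > Ga > F.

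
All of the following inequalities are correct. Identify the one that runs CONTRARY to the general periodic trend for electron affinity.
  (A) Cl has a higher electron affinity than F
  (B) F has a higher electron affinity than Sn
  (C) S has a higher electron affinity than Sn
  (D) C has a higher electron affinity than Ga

(A)

The general trend: electron affinity increases across a period and decreases down a group.
(A) Cl (period 3, group 17) vs F (period 2, group 17): the stated order contradicts the simple trend.
(B) F (period 2, group 17) vs Sn (period 5, group 14): the stated order agrees with the simple trend.
(C) S (period 3, group 16) vs Sn (period 5, group 14): the stated order agrees with the simple trend.
(D) C (period 2, group 14) vs Ga (period 4, group 13): the stated order agrees with the simple trend.
The exception is (A): F's small 2p subshell makes the incoming electron feel strong e⁻–e⁻ repulsion, so Cl actually releases more energy on gaining an electron.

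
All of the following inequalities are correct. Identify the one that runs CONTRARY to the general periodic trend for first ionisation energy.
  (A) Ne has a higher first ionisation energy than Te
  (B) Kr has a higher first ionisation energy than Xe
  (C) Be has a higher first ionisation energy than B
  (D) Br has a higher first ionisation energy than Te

The general trend: first ionisation energy increases across a period and decreases down a group.
(A) Ne (period 2, group 18) vs Te (period 5, group 16): the stated order agrees with the simple trend.
(B) Kr (period 4, group 18) vs Xe (period 5, group 18): the stated order agrees with the simple trend.
(C) Be (period 2, group 2) vs B (period 2, group 13): the stated order contradicts the simple trend.
(D) Br (period 4, group 17) vs Te (period 5, group 16): the stated order agrees with the simple trend.
The exception is (C): removing B's lone 2p electron is easier than breaking Be's filled 2s².

(C)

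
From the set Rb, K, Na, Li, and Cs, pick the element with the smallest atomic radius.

Li is in period 2, group 1; Na is in period 3, group 1; K is in period 4, group 1; Rb is in period 5, group 1; Cs is in period 6, group 1.
Moving right in a period, electrons are added to the same shell under a stronger nuclear pull, so atoms get smaller; moving down, a new shell is opened and atoms get larger.
All are in group 1, so atomic radius increases down the group.
The smallest atomic radius among these belongs to Li.

Li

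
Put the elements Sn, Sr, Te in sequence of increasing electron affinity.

Sr is in period 5, group 2; Sn is in period 5, group 14; Te is in period 5, group 16.
EA tends to increase across a period and decrease down a group, though the pattern is less regular than for IE or radius.
All lie in period 5, so electron affinity increases left to right.
So from lowest to highest: Sr < Sn < Te.

Sr < Sn < Te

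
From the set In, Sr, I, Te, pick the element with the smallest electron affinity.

Sr is in period 5, group 2; In is in period 5, group 13; Te is in period 5, group 16; I is in period 5, group 17.
Electron affinity generally becomes more exothermic across a period toward the halogens and less exothermic down a group.
All lie in period 5, so electron affinity increases left to right.
The smallest electron affinity among these belongs to Sr.

Sr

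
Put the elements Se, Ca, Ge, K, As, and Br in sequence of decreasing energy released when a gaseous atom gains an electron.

Br > Se > Ge > As > K > Ca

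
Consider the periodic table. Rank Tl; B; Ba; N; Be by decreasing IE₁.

N > Be > B > Tl > Ba

Be is in period 2, group 2; B is in period 2, group 13; N is in period 2, group 15; Ba is in period 6, group 2; Tl is in period 6, group 13.
Across a period the outer electron is held more tightly (higher IE₁); down a group it sits in a higher shell, more shielded, and comes off more easily.
Here both period and group differ, so the two effects have to be weighed against each other.
Tl > Ba: Tl lies to the right of Ba in period 6, so the across-period effect alone puts Tl higher.
B > Tl: B sits above Tl in group 13, so the down-group effect alone puts B higher.
Be > B: this pair runs against the simple trend — see the exception note.
N > Be: both are in period 2; the period trend gives N the larger value.
Note the exception: Be has a higher first ionization energy than B, contrary to the simple trend — removing B's lone 2p electron is easier than breaking Be's filled 2s².
For reference (kJ/mol): Be 900, B 801, N 1402, Ba 503, Tl 589.
So from highest to lowest: N > Be > B > Tl > Ba.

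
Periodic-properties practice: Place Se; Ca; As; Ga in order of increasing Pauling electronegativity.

Ca < Ga < As < Se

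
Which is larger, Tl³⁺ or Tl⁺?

Both ions have Z = 81 protons, but Tl³⁺ has lost more electrons, so its remaining electrons feel a larger effective nuclear charge per electron and are pulled in more tightly.
Higher positive charge → smaller ion, so Tl⁺ > Tl³⁺.

Tl⁺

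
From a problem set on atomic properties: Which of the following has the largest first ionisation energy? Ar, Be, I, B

Ar

Be is in period 2, group 2; B is in period 2, group 13; Ar is in period 3, group 18; I is in period 5, group 17.
First ionization energy rises across a period (greater Z_eff holds electrons more tightly) and falls down a group (valence electrons are farther from the nucleus).
Neither a single period nor a single group — weigh both effects.
Be > B: this pair runs against the simple trend — see the exception note.
I > Be: the two effects oppose for this pair; the across-period effect wins (1008 vs 900 kJ/mol).
Ar > I: relative to I, both the across-period and down-group shifts push Ar's first ionization energy up.
Note the exception: Be has a higher first ionization energy than B, contrary to the simple trend — removing B's lone 2p electron is easier than breaking Be's filled 2s².
For reference (kJ/mol): Be 900, B 801, Ar 1521, I 1008.
The largest first ionisation energy among these belongs to Ar.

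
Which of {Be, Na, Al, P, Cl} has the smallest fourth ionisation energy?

Consider each +3 ion: Be³⁺ is already 1 electron into the core; Na³⁺ is already 2 electrons into the core; Al³⁺ is the bare [Ne] core; P³⁺ still has 2 valence electrons; Cl³⁺ still has 4 valence electrons.
Core electrons are held far more tightly than valence electrons, so Na, Al and Be top the IE_4 order.
Valence configurations: P³⁺ [Ne]3s², Cl³⁺ [Ne]3s²3p².
Tabulated IE_4 (kJ/mol): Be 21007, Na 9543, Al 11577, P 4964, Cl 5159.
So the fourth ionization energies run P < Cl < Na < Al < Be.

P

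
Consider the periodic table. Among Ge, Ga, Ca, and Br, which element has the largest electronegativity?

Ca is in period 4, group 2; Ga is in period 4, group 13; Ge is in period 4, group 14; Br is in period 4, group 17.
Electronegativity increases across a period and decreases down a group, tracking effective nuclear charge and atomic size.
All lie in period 4, so electronegativity increases left to right.
The largest electronegativity among these belongs to Br.

Br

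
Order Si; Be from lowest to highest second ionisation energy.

Si < Be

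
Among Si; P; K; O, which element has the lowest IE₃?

After 2 electrons have been removed, what remains? Si²⁺ still has 2 valence electrons; P²⁺ still has 3 valence electrons; K²⁺ is already 1 electron into the core; O²⁺ still has 4 valence electrons.
Usually core removal costs more than valence removal, but here the competition is close: a tightly held n=2 valence electron can cost more to remove than an n=3 core electron, so the actual values have to decide it.
Valence configurations: Si²⁺ [Ne]3s², P²⁺ [Ne]3s²3p¹, O²⁺ [He]2s²2p².
P²⁺ loses a lone 3p electron whereas Si²⁺ must break into a filled 3s² pair, so IE_3(Si) > IE_3(P) even though P has the higher nuclear charge.
Tabulated IE_3 (kJ/mol): Si 3232, P 2914, K 4420, O 5300.
Putting it together, IE_3: P < Si < K < O.

P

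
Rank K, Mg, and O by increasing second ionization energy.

After 1 electron has been removed, what remains? K⁺ is the bare [Ar] core; Mg⁺ still has 1 valence electron; O⁺ still has 5 valence electrons.
Usually core removal costs more than valence removal, but here the competition is close: a tightly held n=2 valence electron can cost more to remove than an n=3 core electron, so the actual values have to decide it.
Valence configurations: Mg⁺ [Ne]3s¹, O⁺ [He]2s²2p³.
The numbers (kJ/mol): K 3052, Mg 1451, O 3388.
Overall IE_2 order: Mg < K < O.

Mg < K < O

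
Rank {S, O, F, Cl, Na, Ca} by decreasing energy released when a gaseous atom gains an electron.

Electron affinity generally becomes more exothermic across a period toward the halogens and less exothermic down a group.
Here both period and group differ, so the two effects have to be weighed against each other.
Na > Ca: the two effects oppose for this pair; the down-group effect wins (53 vs 2 kJ/mol).
O > Na: relative to Na, both the across-period and down-group shifts push O's electron affinity up.
S > O: this pair runs against the simple trend — see the exception note.
F > S: relative to S, both the across-period and down-group shifts push F's electron affinity up.
Cl > F: this pair runs against the simple trend — see the exception note.
Note the exception: S has a higher electron affinity than O, contrary to the simple trend — the compact 2p subshell of O repels the added electron more than S's larger 3p does.
Note the exception: Cl has a higher electron affinity than F, contrary to the simple trend — F's small 2p subshell makes the incoming electron feel strong e⁻–e⁻ repulsion, so Cl actually releases more energy on gaining an electron.
Tabulated electron affinity (kJ/mol): O 141, F 328, Na 53, S 200, Cl 349, Ca 2.
So from highest to lowest: Cl > F > S > O > Na > Ca.

Cl > F > S > O > Na > Ca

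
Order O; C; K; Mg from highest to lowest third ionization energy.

After 2 electrons have been removed, what remains? O²⁺ still has 4 valence electrons; C²⁺ still has 2 valence electrons; K²⁺ is already 1 electron into the core; Mg²⁺ is the bare [Ne] core.
Usually core removal costs more than valence removal, but here the competition is close: a tightly held n=2 valence electron can cost more to remove than an n=3 core electron, so the actual values have to decide it.
Valence configurations: O²⁺ [He]2s²2p², C²⁺ [He]2s².
The numbers (kJ/mol): O 5300, C 4620, K 4420, Mg 7733.
So the third ionization energies run K < C < O < Mg.

Mg, O, C, K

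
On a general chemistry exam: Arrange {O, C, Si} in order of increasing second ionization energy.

Si, C, O

Consider each +1 ion: O⁺ still has 5 valence electrons; C⁺ still has 3 valence electrons; Si⁺ still has 3 valence electrons.
All are still removing valence electrons, so compare the +1 ions as you would atoms: IE_2 generally rises across a period (higher Z_eff) and falls down a group (larger shell), subject to the usual subshell exceptions.
Valence configurations: O⁺ [He]2s²2p³, C⁺ [He]2s²2p¹, Si⁺ [Ne]3s²3p¹.
The numbers (kJ/mol): O 3388, C 2353, Si 1577.
Hence IE_2: Si < C < O.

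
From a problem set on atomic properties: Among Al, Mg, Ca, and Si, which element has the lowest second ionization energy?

The second ionization energy removes an electron from the +1 ion. For each element: Al⁺ still has 2 valence electrons; Mg⁺ still has 1 valence electron; Ca⁺ still has 1 valence electron; Si⁺ still has 3 valence electrons.
All are still removing valence electrons, so compare the +1 ions as you would atoms: IE_2 generally rises across a period (higher Z_eff) and falls down a group (larger shell), subject to the usual subshell exceptions.
Valence configurations: Al⁺ [Ne]3s², Mg⁺ [Ne]3s¹, Ca⁺ [Ar]4s¹, Si⁺ [Ne]3s²3p¹.
Si⁺ loses a lone 3p electron whereas Al⁺ must break into a filled 3s² pair, so IE_2(Al) > IE_2(Si) even though Si has the higher nuclear charge.
Approximate IE_2 values (kJ/mol): Al 1817, Mg 1451, Ca 1145, Si 1577.
So the second ionization energies run Ca < Mg < Si < Al.

Ca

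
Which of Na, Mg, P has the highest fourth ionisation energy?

IE_4 is the cost of taking one more electron from the +3 cation: Na³⁺ is already 2 electrons into the core; Mg³⁺ is already 1 electron into the core; P³⁺ still has 2 valence electrons.
Breaking into a closed-shell core is much more expensive than removing a leftover valence electron — Na and Mg have the largest IE_4 here.
The numbers (kJ/mol): Na 9543, Mg 10543, P 4964.
Putting it together, IE_4: P < Na < Mg.

Mg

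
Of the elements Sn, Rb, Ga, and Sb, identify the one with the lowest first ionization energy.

Rb

Removing the outermost electron gets harder across a period and easier down a group.
Here both period and group differ, so the two effects have to be weighed against each other.
Ga > Rb: relative to Rb, both the across-period and down-group shifts push Ga's first ionization energy up.
Sn > Ga: the two effects oppose for this pair; the across-period effect wins (709 vs 579 kJ/mol).
Sb > Sn: both are in period 5; the period trend gives Sb the larger value.
For reference (kJ/mol): Ga 579, Rb 403, Sn 709, Sb 831.
The lowest first ionization energy among these belongs to Rb.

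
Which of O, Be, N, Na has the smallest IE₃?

N

The third ionization energy removes an electron from the +2 ion. For each element: O²⁺ still has 4 valence electrons; Be²⁺ is the bare [He] core; N²⁺ still has 3 valence electrons; Na²⁺ is already 1 electron into the core.
Core electrons are held far more tightly than valence electrons, so Na and Be top the IE_3 order.
Valence configurations: O²⁺ [He]2s²2p², N²⁺ [He]2s²2p¹.
Tabulated IE_3 (kJ/mol): O 5300, Be 14849, N 4578, Na 6910.
Putting it together, IE_3: N < O < Na < Be.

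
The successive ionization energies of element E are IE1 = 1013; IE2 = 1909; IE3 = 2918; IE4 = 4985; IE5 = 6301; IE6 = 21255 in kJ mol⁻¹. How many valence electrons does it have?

Look for the largest jump between consecutive ionization energies: IE6/IE5 ≈ 3.4, far larger than any earlier ratio.
That jump marks the point where a core electron is being removed. So the atom has 5 valence electrons.

5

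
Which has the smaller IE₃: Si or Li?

Si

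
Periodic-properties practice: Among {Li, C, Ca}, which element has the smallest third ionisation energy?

C

The third ionization energy removes an electron from the +2 ion. For each element: Li²⁺ is already 1 electron into the core; C²⁺ still has 2 valence electrons; Ca²⁺ is the bare [Ar] core.
Core electrons are held far more tightly than valence electrons, so Ca and Li top the IE_3 order.
Approximate IE_3 values (kJ/mol): Li 11815, C 4620, Ca 4912.
Putting it together, IE_3: C < Ca < Li.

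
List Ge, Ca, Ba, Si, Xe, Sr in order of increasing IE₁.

Si is in period 3, group 14; Ca is in period 4, group 2; Ge is in period 4, group 14; Sr is in period 5, group 2; Xe is in period 5, group 18; Ba is in period 6, group 2.
First ionization energy rises across a period (greater Z_eff holds electrons more tightly) and falls down a group (valence electrons are farther from the nucleus).
These span different periods and groups, so the two trends combine.
Sr > Ba: Sr sits above Ba in group 2, so the down-group effect alone puts Sr higher.
Ca > Sr: Ca sits above Sr in group 2, so the down-group effect alone puts Ca higher.
Ge > Ca: Ge lies to the right of Ca in period 4, so the across-period effect alone puts Ge higher.
Si > Ge: they share group 14; the group trend gives Si the larger value.
Xe > Si: the two effects oppose for this pair; the across-period effect wins (1170 vs 786 kJ/mol).
For reference (kJ/mol): Si 786, Ca 590, Ge 762, Sr 550, Xe 1170, Ba 503.
So from lowest to highest: Ba < Sr < Ca < Ge < Si < Xe.

Ba < Sr < Ca < Ge < Si < Xe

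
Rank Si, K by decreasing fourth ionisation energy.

After 3 electrons have been removed, what remains? Si³⁺ still has 1 valence electron; K³⁺ is already 2 electrons into the core.
Breaking into a closed-shell core is much more expensive than removing a leftover valence electron — K has the largest IE_4 here.
Approximate IE_4 values (kJ/mol): Si 4356, K 5877.
Overall IE_4 order: Si < K.

K, Si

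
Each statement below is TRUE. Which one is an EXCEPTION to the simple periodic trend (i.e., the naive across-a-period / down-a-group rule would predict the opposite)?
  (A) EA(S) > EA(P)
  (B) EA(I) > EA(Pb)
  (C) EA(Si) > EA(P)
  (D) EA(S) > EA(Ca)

(C)

The general trend: electron affinity increases across a period and decreases down a group.
(A) S (period 3, group 16) vs P (period 3, group 15): the stated order agrees with the simple trend.
(B) I (period 5, group 17) vs Pb (period 6, group 14): the stated order agrees with the simple trend.
(C) Si (period 3, group 14) vs P (period 3, group 15): the stated order contradicts the simple trend.
(D) S (period 3, group 16) vs Ca (period 4, group 2): the stated order agrees with the simple trend.
The exception is (C): adding an electron to P's half-filled 3p³ is unfavourable, so Si (3p²) has the more exothermic EA.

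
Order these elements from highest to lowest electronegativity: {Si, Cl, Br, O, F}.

F > O > Cl > Br > Si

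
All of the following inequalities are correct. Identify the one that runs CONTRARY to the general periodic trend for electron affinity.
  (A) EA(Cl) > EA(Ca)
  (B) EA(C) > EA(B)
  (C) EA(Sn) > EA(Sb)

(C)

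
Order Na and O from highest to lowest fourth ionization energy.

Na, O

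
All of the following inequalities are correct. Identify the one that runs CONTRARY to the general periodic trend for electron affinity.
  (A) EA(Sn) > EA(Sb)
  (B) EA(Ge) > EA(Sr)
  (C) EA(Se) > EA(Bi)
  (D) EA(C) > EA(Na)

(A)

The general trend: electron affinity increases across a period and decreases down a group.
(A) Sn (period 5, group 14) vs Sb (period 5, group 15): the stated order contradicts the simple trend.
(B) Ge (period 4, group 14) vs Sr (period 5, group 2): the stated order agrees with the simple trend.
(C) Se (period 4, group 16) vs Bi (period 6, group 15): the stated order agrees with the simple trend.
(D) C (period 2, group 14) vs Na (period 3, group 1): the stated order agrees with the simple trend.
The exception is (A): adding an electron to Sb's half-filled 5p³ is unfavourable, so Sn has the more exothermic EA.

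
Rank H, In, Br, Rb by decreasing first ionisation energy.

H is in period 1, group 1; Br is in period 4, group 17; Rb is in period 5, group 1; In is in period 5, group 13.
Removing the outermost electron gets harder across a period and easier down a group.
Neither a single period nor a single group — weigh both effects.
In > Rb: both are in period 5; the period trend gives In the larger value.
Br > In: relative to In, both the across-period and down-group shifts push Br's first ionization energy up.
H > Br: period and group pull opposite ways; the down-group shift dominates (1312 vs 1140 kJ/mol).
Tabulated first ionization energy (kJ/mol): H 1312, Br 1140, Rb 403, In 558.
So from highest to lowest: H > Br > In > Rb.

H > Br > In > Rb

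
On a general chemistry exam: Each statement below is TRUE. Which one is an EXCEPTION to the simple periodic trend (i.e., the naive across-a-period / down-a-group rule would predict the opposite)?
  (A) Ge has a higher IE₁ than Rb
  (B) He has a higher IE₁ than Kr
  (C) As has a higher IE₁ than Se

(C)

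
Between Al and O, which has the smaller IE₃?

Al

IE_3 is the cost of taking one more electron from the +2 cation: Al²⁺ still has 1 valence electron; O²⁺ still has 4 valence electrons.
All are still removing valence electrons, so compare the +2 ions as you would atoms: IE_3 generally rises across a period (higher Z_eff) and falls down a group (larger shell), subject to the usual subshell exceptions.
Valence configurations: Al²⁺ [Ne]3s¹, O²⁺ [He]2s²2p².
Approximate IE_3 values (kJ/mol): Al 2745, O 5300.
Hence IE_3: Al < O.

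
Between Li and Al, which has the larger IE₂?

Li

After 1 electron has been removed, what remains? Li⁺ is the bare [He] core; Al⁺ still has 2 valence electrons.
Breaking into a closed-shell core is much more expensive than removing a leftover valence electron — Li has the largest IE_2 here.
Tabulated IE_2 (kJ/mol): Li 7298, Al 1817.
Hence IE_2: Al < Li.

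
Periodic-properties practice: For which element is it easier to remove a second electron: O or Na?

IE_2 is the cost of taking one more electron from the +1 cation: O⁺ still has 5 valence electrons; Na⁺ is the bare [Ne] core.
Core electrons are held far more tightly than valence electrons, so Na tops the IE_2 order.
The numbers (kJ/mol): O 3388, Na 4562.
Putting it together, IE_2: O < Na.

O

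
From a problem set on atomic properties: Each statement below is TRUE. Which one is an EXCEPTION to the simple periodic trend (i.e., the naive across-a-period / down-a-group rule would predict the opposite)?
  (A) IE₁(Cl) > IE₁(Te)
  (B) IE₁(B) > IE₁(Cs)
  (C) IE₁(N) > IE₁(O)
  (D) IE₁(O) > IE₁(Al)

(C)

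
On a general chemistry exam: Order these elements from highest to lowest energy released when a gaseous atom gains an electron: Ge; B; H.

H is in period 1, group 1; B is in period 2, group 13; Ge is in period 4, group 14.
Adding an electron releases more energy for atoms nearer the top right (short of the noble gases).
Here both period and group differ, so the two effects have to be weighed against each other.
H > B: the two effects oppose for this pair; the down-group effect wins (73 vs 27 kJ/mol).
Ge > H: the two effects oppose for this pair; the across-period effect wins (119 vs 73 kJ/mol).
Tabulated electron affinity (kJ/mol): H 73, B 27, Ge 119.
So from highest to lowest: Ge > H > B.

Ge > H > B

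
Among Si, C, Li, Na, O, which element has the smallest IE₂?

IE_2 is the cost of taking one more electron from the +1 cation: Si⁺ still has 3 valence electrons; C⁺ still has 3 valence electrons; Li⁺ is the bare [He] core; Na⁺ is the bare [Ne] core; O⁺ still has 5 valence electrons.
Pulling an electron out of a noble-gas core costs far more than removing a remaining valence electron, so Na and Li sit at the high end of IE_2.
Valence configurations: Si⁺ [Ne]3s²3p¹, C⁺ [He]2s²2p¹, O⁺ [He]2s²2p³.
Tabulated IE_2 (kJ/mol): Si 1577, C 2353, Li 7298, Na 4562, O 3388.
Overall IE_2 order: Si < C < O < Na < Li.

Si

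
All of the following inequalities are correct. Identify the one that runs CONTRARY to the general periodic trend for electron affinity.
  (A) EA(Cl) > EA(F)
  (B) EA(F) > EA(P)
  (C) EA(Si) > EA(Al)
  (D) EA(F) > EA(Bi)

The general trend: electron affinity increases across a period and decreases down a group.
(A) Cl (period 3, group 17) vs F (period 2, group 17): the stated order contradicts the simple trend.
(B) F (period 2, group 17) vs P (period 3, group 15): the stated order agrees with the simple trend.
(C) Si (period 3, group 14) vs Al (period 3, group 13): the stated order agrees with the simple trend.
(D) F (period 2, group 17) vs Bi (period 6, group 15): the stated order agrees with the simple trend.
The exception is (A): F's small 2p subshell makes the incoming electron feel strong e⁻–e⁻ repulsion, so Cl actually releases more energy on gaining an electron.

(A)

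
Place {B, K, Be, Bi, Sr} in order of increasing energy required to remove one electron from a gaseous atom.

K < Sr < Bi < B < Be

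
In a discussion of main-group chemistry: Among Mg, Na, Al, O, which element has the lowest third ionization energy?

Consider each +2 ion: Mg²⁺ is the bare [Ne] core; Na²⁺ is already 1 electron into the core; Al²⁺ still has 1 valence electron; O²⁺ still has 4 valence electrons.
Breaking into a closed-shell core is much more expensive than removing a leftover valence electron — Na and Mg have the largest IE_3 here.
Valence configurations: Al²⁺ [Ne]3s¹, O²⁺ [He]2s²2p².
The numbers (kJ/mol): Mg 7733, Na 6910, Al 2745, O 5300.
Putting it together, IE_3: Al < O < Na < Mg.

Al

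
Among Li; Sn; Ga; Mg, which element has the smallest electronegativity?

Li

Li is in period 2, group 1; Mg is in period 3, group 2; Ga is in period 4, group 13; Sn is in period 5, group 14.
Electronegativity increases across a period and decreases down a group, tracking effective nuclear charge and atomic size.
These sit on a diagonal, where the across-period and down-group effects partly cancel.
Mg > Li: period and group pull opposite ways; the across-period shift dominates (1.31 vs 0.98).
Ga > Mg: period and group pull opposite ways; the across-period shift dominates (1.81 vs 1.31).
Sn > Ga: period and group pull opposite ways; the across-period shift dominates (1.96 vs 1.81).
Approximate values (Pauling): Li 0.98, Mg 1.31, Ga 1.81, Sn 1.96.
The smallest electronegativity among these belongs to Li.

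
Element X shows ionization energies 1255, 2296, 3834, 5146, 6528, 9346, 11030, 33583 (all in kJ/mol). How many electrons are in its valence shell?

Look for the largest jump between consecutive ionization energies: IE8/IE7 ≈ 3.0, far larger than any earlier ratio.
That jump marks the point where a core electron is being removed. So the atom has 7 valence electrons.

7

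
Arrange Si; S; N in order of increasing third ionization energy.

Si < S < N

IE_3 is the cost of taking one more electron from the +2 cation: Si²⁺ still has 2 valence electrons; S²⁺ still has 4 valence electrons; N²⁺ still has 3 valence electrons.
All are still removing valence electrons, so compare the +2 ions as you would atoms: IE_3 generally rises across a period (higher Z_eff) and falls down a group (larger shell), subject to the usual subshell exceptions.
Valence configurations: Si²⁺ [Ne]3s², S²⁺ [Ne]3s²3p², N²⁺ [He]2s²2p¹.
Approximate IE_3 values (kJ/mol): Si 3232, S 3357, N 4578.
Hence IE_3: Si < S < N.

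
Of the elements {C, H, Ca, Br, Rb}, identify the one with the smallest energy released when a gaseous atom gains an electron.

H is in period 1, group 1; C is in period 2, group 14; Ca is in period 4, group 2; Br is in period 4, group 17; Rb is in period 5, group 1.
Atoms with high Z_eff and room in the valence shell (especially the halogens) have the most exothermic electron affinities.
These span different periods and groups, so the two trends combine.
Rb > Ca: this pair runs against the simple trend — see the exception note.
H > Rb: they share group 1; the group trend gives H the larger value.
C > H: period and group pull opposite ways; the across-period shift dominates (122 vs 73 kJ/mol).
Br > C: period and group pull opposite ways; the across-period shift dominates (325 vs 122 kJ/mol).
Note the exception: Rb has a higher electron affinity than Ca, contrary to the simple trend — adding an electron to Ca (ns²) has to open a new, higher-energy np subshell, which is unfavourable.
Tabulated electron affinity (kJ/mol): H 73, C 122, Ca 2, Br 325, Rb 47.
The smallest energy released when a gaseous atom gains an electron among these belongs to Ca.

Ca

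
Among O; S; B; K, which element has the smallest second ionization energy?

S

After 1 electron has been removed, what remains? O⁺ still has 5 valence electrons; S⁺ still has 5 valence electrons; B⁺ still has 2 valence electrons; K⁺ is the bare [Ar] core.
Usually core removal costs more than valence removal, but here the competition is close: a tightly held n=2 valence electron can cost more to remove than an n=3 core electron, so the actual values have to decide it.
Valence configurations: O⁺ [He]2s²2p³, S⁺ [Ne]3s²3p³, B⁺ [He]2s².
The numbers (kJ/mol): O 3388, S 2252, B 2427, K 3052.
Putting it together, IE_2: S < B < K < O.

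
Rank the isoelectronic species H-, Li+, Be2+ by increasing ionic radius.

Be2+ < Li+ < H-

All of these have 2 electrons, so size is governed by nuclear charge alone: the more protons, the stronger the pull on the same electron cloud, and the smaller the ion.
Nuclear charges: Be2+ (Z=4), Li+ (Z=3), H- (Z=1).
Smallest to largest: Be2+ < Li+ < H-.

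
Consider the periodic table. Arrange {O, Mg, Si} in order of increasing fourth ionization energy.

Consider each +3 ion: O³⁺ still has 3 valence electrons; Mg³⁺ is already 1 electron into the core; Si³⁺ still has 1 valence electron.
Pulling an electron out of a noble-gas core costs far more than removing a remaining valence electron, so Mg sits at the high end of IE_4.
Valence configurations: O³⁺ [He]2s²2p¹, Si³⁺ [Ne]3s¹.
Tabulated IE_4 (kJ/mol): O 7469, Mg 10543, Si 4356.
Hence IE_4: Si < O < Mg.

Si, O, Mg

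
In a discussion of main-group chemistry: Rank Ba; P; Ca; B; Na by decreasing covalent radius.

Ba > Ca > Na > P > B

B is in period 2, group 13; Na is in period 3, group 1; P is in period 3, group 15; Ca is in period 4, group 2; Ba is in period 6, group 2.
Moving right in a period, electrons are added to the same shell under a stronger nuclear pull, so atoms get smaller; moving down, a new shell is opened and atoms get larger.
Here both period and group differ, so the two effects have to be weighed against each other.
P > B: period and group pull opposite ways; the down-group shift dominates (111 vs 85 pm).
Na > P: Na lies to the left of P in period 3, so the across-period effect alone puts Na larger.
Ca > Na: the two effects oppose for this pair; the down-group effect wins (171 vs 155 pm).
Ba > Ca: Ba sits below Ca in group 2, so the down-group effect alone puts Ba larger.
Approximate values (pm): B 85, Na 155, P 111, Ca 171, Ba 196.
So from largest to smallest: Ba > Ca > Na > P > B.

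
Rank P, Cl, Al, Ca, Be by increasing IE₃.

Al, P, Cl, Ca, Be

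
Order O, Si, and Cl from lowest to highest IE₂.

The second ionization energy removes an electron from the +1 ion. For each element: O⁺ still has 5 valence electrons; Si⁺ still has 3 valence electrons; Cl⁺ still has 6 valence electrons.
All are still removing valence electrons, so compare the +1 ions as you would atoms: IE_2 generally rises across a period (higher Z_eff) and falls down a group (larger shell), subject to the usual subshell exceptions.
Valence configurations: O⁺ [He]2s²2p³, Si⁺ [Ne]3s²3p¹, Cl⁺ [Ne]3s²3p⁴.
The numbers (kJ/mol): O 3388, Si 1577, Cl 2298.
Hence IE_2: Si < Cl < O.

Si < Cl < O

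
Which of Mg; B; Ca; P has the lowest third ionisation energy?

Consider each +2 ion: Mg²⁺ is the bare [Ne] core; B²⁺ still has 1 valence electron; Ca²⁺ is the bare [Ar] core; P²⁺ still has 3 valence electrons.
Pulling an electron out of a noble-gas core costs far more than removing a remaining valence electron, so Ca and Mg sit at the high end of IE_3.
Valence configurations: B²⁺ [He]2s¹, P²⁺ [Ne]3s²3p¹.
The numbers (kJ/mol): Mg 7733, B 3660, Ca 4912, P 2914.
So the third ionization energies run P < B < Ca < Mg.

P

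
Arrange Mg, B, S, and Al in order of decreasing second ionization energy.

B > S > Al > Mg

After 1 electron has been removed, what remains? Mg⁺ still has 1 valence electron; B⁺ still has 2 valence electrons; S⁺ still has 5 valence electrons; Al⁺ still has 2 valence electrons.
All are still removing valence electrons, so compare the +1 ions as you would atoms: IE_2 generally rises across a period (higher Z_eff) and falls down a group (larger shell), subject to the usual subshell exceptions.
Valence configurations: Mg⁺ [Ne]3s¹, B⁺ [He]2s², S⁺ [Ne]3s²3p³, Al⁺ [Ne]3s².
Tabulated IE_2 (kJ/mol): Mg 1451, B 2427, S 2252, Al 1817.
So the second ionization energies run Mg < Al < S < B.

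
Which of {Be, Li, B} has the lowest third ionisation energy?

Consider each +2 ion: Be²⁺ is the bare [He] core; Li²⁺ is already 1 electron into the core; B²⁺ still has 1 valence electron.
Core electrons are held far more tightly than valence electrons, so Li and Be top the IE_3 order.
The numbers (kJ/mol): Be 14849, Li 11815, B 3660.
So the third ionization energies run B < Li < Be.

B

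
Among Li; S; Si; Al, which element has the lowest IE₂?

Si

IE_2 is the cost of taking one more electron from the +1 cation: Li⁺ is the bare [He] core; S⁺ still has 5 valence electrons; Si⁺ still has 3 valence electrons; Al⁺ still has 2 valence electrons.
Core electrons are held far more tightly than valence electrons, so Li tops the IE_2 order.
Valence configurations: S⁺ [Ne]3s²3p³, Si⁺ [Ne]3s²3p¹, Al⁺ [Ne]3s².
Si⁺ loses a lone 3p electron whereas Al⁺ must break into a filled 3s² pair, so IE_2(Al) > IE_2(Si) even though Si has the higher nuclear charge.
Approximate IE_2 values (kJ/mol): Li 7298, S 2252, Si 1577, Al 1817.
Overall IE_2 order: Si < Al < S < Li.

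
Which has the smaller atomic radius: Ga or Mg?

Ga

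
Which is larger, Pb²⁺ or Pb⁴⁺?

Both ions have Z = 82 protons, but Pb⁴⁺ has lost more electrons, so its remaining electrons feel a larger effective nuclear charge per electron and are pulled in more tightly.
Higher positive charge → smaller ion, so Pb²⁺ > Pb⁴⁺.

Pb²⁺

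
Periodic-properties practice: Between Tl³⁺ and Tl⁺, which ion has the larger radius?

Tl⁺

Both ions have Z = 81 protons, but Tl³⁺ has lost more electrons, so its remaining electrons feel a larger effective nuclear charge per electron and are pulled in more tightly.
Higher positive charge → smaller ion, so Tl⁺ > Tl³⁺.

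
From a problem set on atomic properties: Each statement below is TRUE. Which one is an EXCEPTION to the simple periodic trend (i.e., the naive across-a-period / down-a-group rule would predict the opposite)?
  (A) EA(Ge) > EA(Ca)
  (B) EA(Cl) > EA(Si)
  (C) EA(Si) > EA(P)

(C)

The general trend: electron affinity increases across a period and decreases down a group.
(A) Ge (period 4, group 14) vs Ca (period 4, group 2): the stated order agrees with the simple trend.
(B) Cl (period 3, group 17) vs Si (period 3, group 14): the stated order agrees with the simple trend.
(C) Si (period 3, group 14) vs P (period 3, group 15): the stated order contradicts the simple trend.
The exception is (C): adding an electron to P's half-filled 3p³ is unfavourable, so Si (3p²) has the more exothermic EA.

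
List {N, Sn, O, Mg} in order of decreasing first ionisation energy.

N is in period 2, group 15; O is in period 2, group 16; Mg is in period 3, group 2; Sn is in period 5, group 14.
First ionization energy rises across a period (greater Z_eff holds electrons more tightly) and falls down a group (valence electrons are farther from the nucleus).
Neither a single period nor a single group — weigh both effects.
Mg > Sn: the two effects oppose for this pair; the down-group effect wins (738 vs 709 kJ/mol).
O > Mg: relative to Mg, both the across-period and down-group shifts push O's first ionization energy up.
N > O: this pair runs against the simple trend — see the exception note.
Note the exception: N has a higher first ionization energy than O, contrary to the simple trend — pairing an electron in O's 2p⁴ costs repulsion energy, so O ionizes more easily than half-filled N (2p³).
Approximate values (kJ/mol): N 1402, O 1314, Mg 738, Sn 709.
So from highest to lowest: N > O > Mg > Sn.

N > O > Mg > Sn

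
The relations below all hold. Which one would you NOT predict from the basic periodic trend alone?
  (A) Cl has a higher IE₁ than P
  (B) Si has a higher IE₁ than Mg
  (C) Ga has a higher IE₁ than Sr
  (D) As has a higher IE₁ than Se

The general trend: IE₁ increases across a period and decreases down a group.
(A) Cl (period 3, group 17) vs P (period 3, group 15): the stated order agrees with the simple trend.
(B) Si (period 3, group 14) vs Mg (period 3, group 2): the stated order agrees with the simple trend.
(C) Ga (period 4, group 13) vs Sr (period 5, group 2): the stated order agrees with the simple trend.
(D) As (period 4, group 15) vs Se (period 4, group 16): the stated order contradicts the simple trend.
The exception is (D): Se (4p⁴) ionizes more easily than half-filled As (4p³).

(D)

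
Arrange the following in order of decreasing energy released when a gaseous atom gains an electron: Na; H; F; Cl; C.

Cl, F, C, H, Na

Adding an electron releases more energy for atoms nearer the top right (short of the noble gases).
These span different periods and groups, so the two trends combine.
H > Na: they share group 1; the group trend gives H the larger value.
C > H: the two effects oppose for this pair; the across-period effect wins (122 vs 73 kJ/mol).
F > C: both are in period 2; the period trend gives F the larger value.
Cl > F: this pair runs against the simple trend — see the exception note.
Note the exception: Cl has a higher electron affinity than F, contrary to the simple trend — F's small 2p subshell makes the incoming electron feel strong e⁻–e⁻ repulsion, so Cl actually releases more energy on gaining an electron.
For reference (kJ/mol): H 73, C 122, F 328, Na 53, Cl 349.
So from highest to lowest: Cl > F > C > H > Na.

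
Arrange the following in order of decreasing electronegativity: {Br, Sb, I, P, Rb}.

Br, I, P, Sb, Rb

P is in period 3, group 15; Br is in period 4, group 17; Rb is in period 5, group 1; Sb is in period 5, group 15; I is in period 5, group 17.
EN rises left→right (higher Z_eff, smaller atoms) and falls top→bottom (larger, more shielded atoms).
Neither a single period nor a single group — weigh both effects.
Sb > Rb: Sb lies to the right of Rb in period 5, so the across-period effect alone puts Sb higher.
P > Sb: they share group 15; the group trend gives P the larger value.
I > P: the two effects oppose for this pair; the across-period effect wins (2.66 vs 2.19).
Br > I: Br sits above I in group 17, so the down-group effect alone puts Br higher.
Tabulated electronegativity (Pauling): P 2.19, Br 2.96, Rb 0.82, Sb 2.05, I 2.66.
So from highest to lowest: Br > I > P > Sb > Rb.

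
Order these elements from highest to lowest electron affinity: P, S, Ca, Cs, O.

EA tends to increase across a period and decrease down a group, though the pattern is less regular than for IE or radius.
These span different periods and groups, so the two trends combine.
Cs > Ca: this pair runs against the simple trend — see the exception note.
P > Cs: relative to Cs, both the across-period and down-group shifts push P's electron affinity up.
O > P: relative to P, both the across-period and down-group shifts push O's electron affinity up.
S > O: this pair runs against the simple trend — see the exception note.
Note the exception: Cs has a higher electron affinity than Ca, contrary to the simple trend — adding an electron to Ca (ns²) has to open a new, higher-energy np subshell, which is unfavourable.
Note the exception: S has a higher electron affinity than O, contrary to the simple trend — the compact 2p subshell of O repels the added electron more than S's larger 3p does.
For reference (kJ/mol): O 141, P 72, S 200, Ca 2, Cs 46.
So from highest to lowest: S > O > P > Cs > Ca.

S > O > P > Cs > Ca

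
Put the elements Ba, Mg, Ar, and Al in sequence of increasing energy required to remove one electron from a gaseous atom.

Mg is in period 3, group 2; Al is in period 3, group 13; Ar is in period 3, group 18; Ba is in period 6, group 2.
Across a period the outer electron is held more tightly (higher IE₁); down a group it sits in a higher shell, more shielded, and comes off more easily.
Here both period and group differ, so the two effects have to be weighed against each other.
Al > Ba: both effects reinforce here, so Al is clearly the higher of the two.
Mg > Al: this pair runs against the simple trend — see the exception note.
Ar > Mg: Ar lies to the right of Mg in period 3, so the across-period effect alone puts Ar higher.
Note the exception: Mg has a higher first ionization energy than Al, contrary to the simple trend — Al's single 3p electron is easier to remove than one from Mg's filled 3s².
Tabulated first ionization energy (kJ/mol): Mg 738, Al 578, Ar 1521, Ba 503.
So from lowest to highest: Ba < Al < Mg < Ar.

Ba, Al, Mg, Ar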